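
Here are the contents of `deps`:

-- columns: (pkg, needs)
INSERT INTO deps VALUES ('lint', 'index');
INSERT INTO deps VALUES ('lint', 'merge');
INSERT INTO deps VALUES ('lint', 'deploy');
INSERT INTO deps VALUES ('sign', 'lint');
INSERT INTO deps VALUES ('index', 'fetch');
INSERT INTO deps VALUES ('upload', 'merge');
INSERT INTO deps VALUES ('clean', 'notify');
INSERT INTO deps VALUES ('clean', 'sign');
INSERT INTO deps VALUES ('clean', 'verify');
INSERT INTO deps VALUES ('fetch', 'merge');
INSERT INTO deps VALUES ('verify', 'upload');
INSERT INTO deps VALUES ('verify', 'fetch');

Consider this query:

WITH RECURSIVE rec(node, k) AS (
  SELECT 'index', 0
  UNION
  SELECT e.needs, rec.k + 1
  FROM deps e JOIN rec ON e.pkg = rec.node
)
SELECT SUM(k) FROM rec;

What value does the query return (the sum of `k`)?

3

Base: (index, k=0).
Iteration 1: edges from {index} -> (fetch, k=1).
Iteration 2: edges from {fetch} -> (merge, k=2).
Iteration 3: no outgoing edges from {merge}; recursion stops.
SUM(k) = 0 + 1 + 2 = 3.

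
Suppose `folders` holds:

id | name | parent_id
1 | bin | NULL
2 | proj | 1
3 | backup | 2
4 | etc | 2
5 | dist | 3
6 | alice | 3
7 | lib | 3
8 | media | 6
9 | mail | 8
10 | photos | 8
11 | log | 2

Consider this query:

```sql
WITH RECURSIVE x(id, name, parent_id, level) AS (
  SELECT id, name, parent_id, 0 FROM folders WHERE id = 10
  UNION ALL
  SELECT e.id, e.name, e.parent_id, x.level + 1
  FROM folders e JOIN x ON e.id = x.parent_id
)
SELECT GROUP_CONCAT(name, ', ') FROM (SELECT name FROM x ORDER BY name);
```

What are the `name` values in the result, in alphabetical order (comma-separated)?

Base: id=10 (photos), parent_id=8, level 0.
Iteration 1: join on id=8 -> media (id 8, parent_id=6, level 1).
Iteration 2: join on id=6 -> alice (id 6, parent_id=3, level 2).
Iteration 3: join on id=3 -> backup (id 3, parent_id=2, level 3).
Iteration 4: join on id=2 -> proj (id 2, parent_id=1, level 4).
Iteration 5: join on id=1 -> bin (id 1, parent_id=NULL, level 5).
Iteration 6: parent_id is NULL; no match; recursion stops.

alice, backup, bin, media, photos, proj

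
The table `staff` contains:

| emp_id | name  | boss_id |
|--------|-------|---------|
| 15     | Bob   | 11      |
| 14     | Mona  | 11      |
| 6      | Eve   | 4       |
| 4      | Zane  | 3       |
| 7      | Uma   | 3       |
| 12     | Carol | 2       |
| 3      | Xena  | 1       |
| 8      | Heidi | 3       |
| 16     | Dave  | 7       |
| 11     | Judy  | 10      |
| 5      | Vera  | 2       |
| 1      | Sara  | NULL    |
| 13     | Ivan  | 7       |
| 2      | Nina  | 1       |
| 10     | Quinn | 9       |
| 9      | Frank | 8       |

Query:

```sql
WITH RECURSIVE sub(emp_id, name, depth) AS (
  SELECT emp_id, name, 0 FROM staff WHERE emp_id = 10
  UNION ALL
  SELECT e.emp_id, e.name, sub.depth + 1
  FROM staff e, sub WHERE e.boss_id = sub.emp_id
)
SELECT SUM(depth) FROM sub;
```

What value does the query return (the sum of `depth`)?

Base: emp_id=10 (Quinn) at depth 0.
Iteration 1: rows with boss_id in {10} -> Judy (id 11, depth 1).
Iteration 2: rows with boss_id in {11} -> Mona (id 14, depth 2), Bob (id 15, depth 2).
Iteration 3: no rows with boss_id in {14,15}; recursion stops.
SUM(depth) = 0 + 1 + 2 + 2 = 5.

5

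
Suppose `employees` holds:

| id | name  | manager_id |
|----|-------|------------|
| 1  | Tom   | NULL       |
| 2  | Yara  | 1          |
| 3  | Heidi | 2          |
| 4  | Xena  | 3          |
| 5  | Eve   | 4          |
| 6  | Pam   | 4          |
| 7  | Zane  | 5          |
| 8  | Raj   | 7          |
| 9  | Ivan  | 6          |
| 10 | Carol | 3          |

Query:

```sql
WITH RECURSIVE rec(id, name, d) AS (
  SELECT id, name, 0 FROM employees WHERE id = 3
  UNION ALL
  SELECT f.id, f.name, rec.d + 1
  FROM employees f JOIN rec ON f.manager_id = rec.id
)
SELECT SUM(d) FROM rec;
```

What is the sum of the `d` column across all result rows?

16

Base: id=3 (Heidi) at d 0.
Iteration 1: rows with manager_id in {3} -> Xena (id 4, d 1), Carol (id 10, d 1).
Iteration 2: rows with manager_id in {4,10} -> Eve (id 5, d 2), Pam (id 6, d 2).
Iteration 3: rows with manager_id in {5,6} -> Zane (id 7, d 3), Ivan (id 9, d 3).
Iteration 4: rows with manager_id in {7,9} -> Raj (id 8, d 4).
Iteration 5: no rows with manager_id in {8}; recursion stops.
SUM(d) = 0 + 1 + 1 + 2 + 2 + 3 + 3 + 4 = 16.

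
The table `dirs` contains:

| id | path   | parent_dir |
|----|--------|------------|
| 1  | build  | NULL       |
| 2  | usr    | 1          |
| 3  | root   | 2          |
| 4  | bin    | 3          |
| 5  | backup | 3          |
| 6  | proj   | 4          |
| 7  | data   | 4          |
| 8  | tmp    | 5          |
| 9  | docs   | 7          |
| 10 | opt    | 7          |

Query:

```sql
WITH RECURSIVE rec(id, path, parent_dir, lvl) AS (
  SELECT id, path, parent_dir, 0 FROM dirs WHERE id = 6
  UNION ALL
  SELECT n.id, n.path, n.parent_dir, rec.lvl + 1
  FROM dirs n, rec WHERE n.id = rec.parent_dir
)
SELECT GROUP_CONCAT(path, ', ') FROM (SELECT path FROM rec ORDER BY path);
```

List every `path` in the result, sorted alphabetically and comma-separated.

Base: id=6 (proj), parent_dir=4, lvl 0.
Iteration 1: join on id=4 -> bin (id 4, parent_dir=3, lvl 1).
Iteration 2: join on id=3 -> root (id 3, parent_dir=2, lvl 2).
Iteration 3: join on id=2 -> usr (id 2, parent_dir=1, lvl 3).
Iteration 4: join on id=1 -> build (id 1, parent_dir=NULL, lvl 4).
Iteration 5: parent_dir is NULL; no match; recursion stops.

bin, build, proj, root, usr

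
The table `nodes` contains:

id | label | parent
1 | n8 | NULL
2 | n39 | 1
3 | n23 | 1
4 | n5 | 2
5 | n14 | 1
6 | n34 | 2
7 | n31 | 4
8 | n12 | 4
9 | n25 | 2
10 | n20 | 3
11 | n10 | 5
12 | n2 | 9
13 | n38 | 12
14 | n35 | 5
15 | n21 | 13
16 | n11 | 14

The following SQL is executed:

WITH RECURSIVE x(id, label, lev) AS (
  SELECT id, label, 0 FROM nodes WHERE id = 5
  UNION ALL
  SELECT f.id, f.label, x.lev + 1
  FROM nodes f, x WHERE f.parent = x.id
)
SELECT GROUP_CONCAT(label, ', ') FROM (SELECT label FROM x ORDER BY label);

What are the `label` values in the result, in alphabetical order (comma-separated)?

Base: id=5 (n14) at lev 0.
Iteration 1: rows with parent in {5} -> n10 (id 11, lev 1), n35 (id 14, lev 1).
Iteration 2: rows with parent in {11,14} -> n11 (id 16, lev 2).
Iteration 3: no rows with parent in {16}; recursion stops.

n10, n11, n14, n35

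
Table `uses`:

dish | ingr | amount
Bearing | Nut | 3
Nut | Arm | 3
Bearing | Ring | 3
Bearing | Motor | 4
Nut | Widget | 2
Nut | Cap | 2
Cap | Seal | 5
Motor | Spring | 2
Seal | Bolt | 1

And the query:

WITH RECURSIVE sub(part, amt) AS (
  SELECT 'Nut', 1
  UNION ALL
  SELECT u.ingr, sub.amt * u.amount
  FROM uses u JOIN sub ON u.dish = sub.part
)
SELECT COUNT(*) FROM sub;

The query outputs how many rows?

Base: (Nut, amt=1).
Iteration 1: components of {Nut} -> Arm = 1*3 = 3, Cap = 1*2 = 2, Widget = 1*2 = 2.
Iteration 2: components of {Arm,Cap,Widget} -> Seal = 2*5 = 10.
Iteration 3: components of {Seal} -> Bolt = 10*1 = 10.
Iteration 4: no further components; recursion stops.
Total rows emitted: 6.

6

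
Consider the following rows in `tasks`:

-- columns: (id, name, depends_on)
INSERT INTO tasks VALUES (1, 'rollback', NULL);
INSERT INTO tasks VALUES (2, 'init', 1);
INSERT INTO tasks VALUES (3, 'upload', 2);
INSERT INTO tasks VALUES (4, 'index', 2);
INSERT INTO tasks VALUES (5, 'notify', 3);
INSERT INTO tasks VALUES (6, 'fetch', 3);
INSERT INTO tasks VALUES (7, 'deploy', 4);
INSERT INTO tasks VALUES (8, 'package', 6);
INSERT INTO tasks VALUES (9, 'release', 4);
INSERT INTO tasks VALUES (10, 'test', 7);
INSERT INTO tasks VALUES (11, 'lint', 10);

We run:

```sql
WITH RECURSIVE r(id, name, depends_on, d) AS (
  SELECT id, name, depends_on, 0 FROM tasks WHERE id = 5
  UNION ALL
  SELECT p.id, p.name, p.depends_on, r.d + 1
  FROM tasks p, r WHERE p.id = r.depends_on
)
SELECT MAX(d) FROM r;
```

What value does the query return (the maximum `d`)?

3

Base: id=5 (notify), depends_on=3, d 0.
Iteration 1: join on id=3 -> upload (id 3, depends_on=2, d 1).
Iteration 2: join on id=2 -> init (id 2, depends_on=1, d 2).
Iteration 3: join on id=1 -> rollback (id 1, depends_on=NULL, d 3).
Iteration 4: depends_on is NULL; no match; recursion stops.
d values: 0, 1, 2, 3; the maximum is 3.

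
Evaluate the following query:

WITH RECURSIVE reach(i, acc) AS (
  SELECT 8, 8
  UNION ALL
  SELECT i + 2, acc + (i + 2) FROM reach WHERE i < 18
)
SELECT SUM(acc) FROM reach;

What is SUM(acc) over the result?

238

Base: i=8, acc=8.
Iteration 1: 8 < 18 holds -> i = 8 + 2 = 10, acc = 8 + 10 = 18.
Iteration 2: 10 < 18 holds -> i = 10 + 2 = 12, acc = 18 + 12 = 30.
Iteration 3: 12 < 18 holds -> i = 12 + 2 = 14, acc = 30 + 14 = 44.
Iteration 4: 14 < 18 holds -> i = 14 + 2 = 16, acc = 44 + 16 = 60.
Iteration 5: 16 < 18 holds -> i = 16 + 2 = 18, acc = 60 + 18 = 78.
Iteration 6: 18 < 18 fails; recursion stops.
SUM(acc) = 8 + 18 + 30 + 44 + 60 + 78 = 238.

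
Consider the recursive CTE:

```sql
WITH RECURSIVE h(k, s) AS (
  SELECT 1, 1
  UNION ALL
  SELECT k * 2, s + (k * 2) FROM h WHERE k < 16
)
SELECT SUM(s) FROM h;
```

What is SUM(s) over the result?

Base: k=1, s=1.
Iteration 1: 1 < 16 holds -> k = 1 * 2 = 2, s = 1 + 2 = 3.
Iteration 2: 2 < 16 holds -> k = 2 * 2 = 4, s = 3 + 4 = 7.
Iteration 3: 4 < 16 holds -> k = 4 * 2 = 8, s = 7 + 8 = 15.
Iteration 4: 8 < 16 holds -> k = 8 * 2 = 16, s = 15 + 16 = 31.
Iteration 5: 16 < 16 fails; recursion stops.
SUM(s) = 1 + 3 + 7 + 15 + 31 = 57.

57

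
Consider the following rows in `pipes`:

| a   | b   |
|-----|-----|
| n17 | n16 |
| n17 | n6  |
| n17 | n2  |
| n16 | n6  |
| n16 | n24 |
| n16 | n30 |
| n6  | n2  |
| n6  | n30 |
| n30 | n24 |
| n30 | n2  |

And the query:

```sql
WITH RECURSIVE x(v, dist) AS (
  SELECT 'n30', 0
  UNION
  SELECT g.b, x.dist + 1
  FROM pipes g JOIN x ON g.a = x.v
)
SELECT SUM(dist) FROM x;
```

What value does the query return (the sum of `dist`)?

Base: (n30, dist=0).
Iteration 1: edges from {n30} -> (n2, dist=1), (n24, dist=1).
Iteration 2: no outgoing edges from {n2,n24}; recursion stops.
SUM(dist) = 0 + 1 + 1 = 2.

2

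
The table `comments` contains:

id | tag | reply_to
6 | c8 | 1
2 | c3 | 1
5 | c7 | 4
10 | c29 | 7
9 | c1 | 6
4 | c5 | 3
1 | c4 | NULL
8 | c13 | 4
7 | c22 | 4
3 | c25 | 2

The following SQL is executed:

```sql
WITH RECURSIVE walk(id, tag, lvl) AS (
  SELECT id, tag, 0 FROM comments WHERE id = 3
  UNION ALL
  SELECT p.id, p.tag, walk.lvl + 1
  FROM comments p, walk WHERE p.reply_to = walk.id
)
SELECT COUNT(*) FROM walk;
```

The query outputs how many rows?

Base: id=3 (c25) at lvl 0.
Iteration 1: rows with reply_to in {3} -> c5 (id 4, lvl 1).
Iteration 2: rows with reply_to in {4} -> c7 (id 5, lvl 2), c22 (id 7, lvl 2), c13 (id 8, lvl 2).
Iteration 3: rows with reply_to in {5,7,8} -> c29 (id 10, lvl 3).
Iteration 4: no rows with reply_to in {10}; recursion stops.
Total rows emitted: 6.

6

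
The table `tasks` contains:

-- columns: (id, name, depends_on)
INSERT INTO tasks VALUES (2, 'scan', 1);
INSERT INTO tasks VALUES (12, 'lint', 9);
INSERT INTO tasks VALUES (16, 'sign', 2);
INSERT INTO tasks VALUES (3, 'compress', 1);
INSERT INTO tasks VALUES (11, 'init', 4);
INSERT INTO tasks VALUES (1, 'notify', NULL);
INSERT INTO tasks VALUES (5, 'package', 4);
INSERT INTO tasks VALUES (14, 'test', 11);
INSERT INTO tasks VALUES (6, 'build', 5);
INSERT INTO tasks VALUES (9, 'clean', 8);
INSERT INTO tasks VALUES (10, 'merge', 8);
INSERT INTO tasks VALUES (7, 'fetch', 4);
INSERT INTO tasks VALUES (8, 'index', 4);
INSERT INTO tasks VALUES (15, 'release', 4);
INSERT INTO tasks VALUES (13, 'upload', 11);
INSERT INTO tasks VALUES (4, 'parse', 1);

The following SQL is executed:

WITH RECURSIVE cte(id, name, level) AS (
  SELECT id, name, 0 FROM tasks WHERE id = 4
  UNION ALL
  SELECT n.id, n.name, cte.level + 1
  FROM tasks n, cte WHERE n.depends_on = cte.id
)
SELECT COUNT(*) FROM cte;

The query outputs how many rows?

12

Base: id=4 (parse) at level 0.
Iteration 1: rows with depends_on in {4} -> package (id 5, level 1), fetch (id 7, level 1), index (id 8, level 1), init (id 11, level 1), release (id 15, level 1).
Iteration 2: rows with depends_on in {5,7,8,11,15} -> build (id 6, level 2), clean (id 9, level 2), merge (id 10, level 2), upload (id 13, level 2), test (id 14, level 2).
Iteration 3: rows with depends_on in {6,9,10,13,14} -> lint (id 12, level 3).
Iteration 4: no rows with depends_on in {12}; recursion stops.
Total rows emitted: 12.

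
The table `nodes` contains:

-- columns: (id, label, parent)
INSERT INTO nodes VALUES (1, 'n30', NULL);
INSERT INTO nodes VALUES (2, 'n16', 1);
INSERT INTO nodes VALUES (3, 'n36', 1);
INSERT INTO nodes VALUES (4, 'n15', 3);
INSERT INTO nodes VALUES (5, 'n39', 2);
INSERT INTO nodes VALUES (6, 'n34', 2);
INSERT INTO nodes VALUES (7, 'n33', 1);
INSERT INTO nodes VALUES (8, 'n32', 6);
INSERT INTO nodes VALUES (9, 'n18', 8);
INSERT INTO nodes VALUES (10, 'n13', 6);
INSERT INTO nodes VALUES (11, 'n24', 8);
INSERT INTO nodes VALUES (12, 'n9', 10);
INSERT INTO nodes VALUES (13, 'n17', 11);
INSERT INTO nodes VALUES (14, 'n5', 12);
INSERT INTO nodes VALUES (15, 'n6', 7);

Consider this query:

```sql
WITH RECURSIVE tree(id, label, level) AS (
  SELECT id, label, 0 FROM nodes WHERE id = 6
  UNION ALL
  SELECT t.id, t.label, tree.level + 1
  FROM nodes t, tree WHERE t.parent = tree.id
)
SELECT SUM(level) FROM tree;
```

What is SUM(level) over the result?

Base: id=6 (n34) at level 0.
Iteration 1: rows with parent in {6} -> n32 (id 8, level 1), n13 (id 10, level 1).
Iteration 2: rows with parent in {8,10} -> n18 (id 9, level 2), n24 (id 11, level 2), n9 (id 12, level 2).
Iteration 3: rows with parent in {9,11,12} -> n17 (id 13, level 3), n5 (id 14, level 3).
Iteration 4: no rows with parent in {13,14}; recursion stops.
SUM(level) = 0 + 1 + 1 + 2 + 2 + 2 + 3 + 3 = 14.

14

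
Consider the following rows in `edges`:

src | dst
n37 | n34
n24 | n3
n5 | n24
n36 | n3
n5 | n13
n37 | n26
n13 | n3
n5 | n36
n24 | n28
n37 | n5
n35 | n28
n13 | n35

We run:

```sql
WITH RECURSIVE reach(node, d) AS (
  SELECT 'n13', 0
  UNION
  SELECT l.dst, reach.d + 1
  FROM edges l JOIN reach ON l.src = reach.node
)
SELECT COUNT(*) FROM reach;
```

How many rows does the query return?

Base: (n13, d=0).
Iteration 1: edges from {n13} -> (n3, d=1), (n35, d=1).
Iteration 2: edges from {n3,n35} -> (n28, d=2).
Iteration 3: no outgoing edges from {n28}; recursion stops.
Total rows emitted: 4.

4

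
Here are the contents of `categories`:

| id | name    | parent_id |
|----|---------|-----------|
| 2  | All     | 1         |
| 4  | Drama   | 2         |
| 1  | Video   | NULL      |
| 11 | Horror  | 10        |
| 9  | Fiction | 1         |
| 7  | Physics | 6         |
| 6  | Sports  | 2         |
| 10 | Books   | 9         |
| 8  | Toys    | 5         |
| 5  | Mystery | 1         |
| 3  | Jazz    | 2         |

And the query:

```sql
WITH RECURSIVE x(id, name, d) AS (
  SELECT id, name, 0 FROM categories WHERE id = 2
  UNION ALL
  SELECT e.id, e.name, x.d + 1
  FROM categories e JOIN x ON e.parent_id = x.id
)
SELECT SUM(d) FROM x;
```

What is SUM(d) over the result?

Base: id=2 (All) at d 0.
Iteration 1: rows with parent_id in {2} -> Jazz (id 3, d 1), Drama (id 4, d 1), Sports (id 6, d 1).
Iteration 2: rows with parent_id in {3,4,6} -> Physics (id 7, d 2).
Iteration 3: no rows with parent_id in {7}; recursion stops.
SUM(d) = 0 + 1 + 1 + 1 + 2 = 5.

5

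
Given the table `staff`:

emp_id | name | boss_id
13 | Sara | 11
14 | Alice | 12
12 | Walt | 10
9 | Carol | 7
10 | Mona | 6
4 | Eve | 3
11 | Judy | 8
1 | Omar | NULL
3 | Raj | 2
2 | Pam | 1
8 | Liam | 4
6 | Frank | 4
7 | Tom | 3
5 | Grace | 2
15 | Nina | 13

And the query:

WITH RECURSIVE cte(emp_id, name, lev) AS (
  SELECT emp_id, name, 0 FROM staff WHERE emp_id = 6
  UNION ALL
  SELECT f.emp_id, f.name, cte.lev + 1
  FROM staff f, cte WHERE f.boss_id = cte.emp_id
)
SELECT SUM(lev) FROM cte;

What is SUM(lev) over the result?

6

Base: emp_id=6 (Frank) at lev 0.
Iteration 1: rows with boss_id in {6} -> Mona (id 10, lev 1).
Iteration 2: rows with boss_id in {10} -> Walt (id 12, lev 2).
Iteration 3: rows with boss_id in {12} -> Alice (id 14, lev 3).
Iteration 4: no rows with boss_id in {14}; recursion stops.
SUM(lev) = 0 + 1 + 2 + 3 = 6.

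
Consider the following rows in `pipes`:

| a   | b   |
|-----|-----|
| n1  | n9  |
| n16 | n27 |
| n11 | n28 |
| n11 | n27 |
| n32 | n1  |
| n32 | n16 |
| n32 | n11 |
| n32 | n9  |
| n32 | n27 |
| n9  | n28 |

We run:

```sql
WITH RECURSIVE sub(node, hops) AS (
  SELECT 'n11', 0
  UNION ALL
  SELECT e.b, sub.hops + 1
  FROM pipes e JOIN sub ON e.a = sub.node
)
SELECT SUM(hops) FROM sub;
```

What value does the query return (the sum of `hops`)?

2

Base: (n11, hops=0).
Iteration 1: edges from {n11} -> (n27, hops=1), (n28, hops=1).
Iteration 2: no outgoing edges from {n27,n28}; recursion stops.
SUM(hops) = 0 + 1 + 1 = 2.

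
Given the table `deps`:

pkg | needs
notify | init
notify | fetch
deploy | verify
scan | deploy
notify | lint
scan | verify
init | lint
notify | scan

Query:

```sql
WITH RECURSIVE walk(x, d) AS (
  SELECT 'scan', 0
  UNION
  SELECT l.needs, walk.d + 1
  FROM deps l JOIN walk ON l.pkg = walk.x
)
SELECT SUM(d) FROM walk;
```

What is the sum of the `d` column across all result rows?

Base: (scan, d=0).
Iteration 1: edges from {scan} -> (deploy, d=1), (verify, d=1).
Iteration 2: edges from {deploy,verify} -> (verify, d=2).
Iteration 3: no outgoing edges from {verify}; recursion stops.
SUM(d) = 0 + 1 + 1 + 2 = 4.

4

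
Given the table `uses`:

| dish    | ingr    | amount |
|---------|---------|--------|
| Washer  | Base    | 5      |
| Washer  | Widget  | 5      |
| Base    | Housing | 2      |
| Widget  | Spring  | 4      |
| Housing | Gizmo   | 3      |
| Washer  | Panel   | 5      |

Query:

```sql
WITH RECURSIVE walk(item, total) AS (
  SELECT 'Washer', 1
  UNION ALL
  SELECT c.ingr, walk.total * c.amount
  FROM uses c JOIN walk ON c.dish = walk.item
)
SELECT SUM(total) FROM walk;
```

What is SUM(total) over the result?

Base: (Washer, total=1).
Iteration 1: components of {Washer} -> Base = 1*5 = 5, Panel = 1*5 = 5, Widget = 1*5 = 5.
Iteration 2: components of {Base,Panel,Widget} -> Housing = 5*2 = 10, Spring = 5*4 = 20.
Iteration 3: components of {Housing,Spring} -> Gizmo = 10*3 = 30.
Iteration 4: no further components; recursion stops.
SUM(total) = 1 + 5 + 5 + 5 + 10 + 20 + 30 = 76.

76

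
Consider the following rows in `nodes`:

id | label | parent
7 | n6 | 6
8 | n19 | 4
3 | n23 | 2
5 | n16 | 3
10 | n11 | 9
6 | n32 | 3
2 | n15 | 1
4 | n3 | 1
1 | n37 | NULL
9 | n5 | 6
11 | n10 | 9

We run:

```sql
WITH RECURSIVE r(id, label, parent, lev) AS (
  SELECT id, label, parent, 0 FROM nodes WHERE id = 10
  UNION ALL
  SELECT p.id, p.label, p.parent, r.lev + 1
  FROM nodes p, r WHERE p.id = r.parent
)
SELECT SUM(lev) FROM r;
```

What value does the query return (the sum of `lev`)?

Base: id=10 (n11), parent=9, lev 0.
Iteration 1: join on id=9 -> n5 (id 9, parent=6, lev 1).
Iteration 2: join on id=6 -> n32 (id 6, parent=3, lev 2).
Iteration 3: join on id=3 -> n23 (id 3, parent=2, lev 3).
Iteration 4: join on id=2 -> n15 (id 2, parent=1, lev 4).
Iteration 5: join on id=1 -> n37 (id 1, parent=NULL, lev 5).
Iteration 6: parent is NULL; no match; recursion stops.
SUM(lev) = 0 + 1 + 2 + 3 + 4 + 5 = 15.

15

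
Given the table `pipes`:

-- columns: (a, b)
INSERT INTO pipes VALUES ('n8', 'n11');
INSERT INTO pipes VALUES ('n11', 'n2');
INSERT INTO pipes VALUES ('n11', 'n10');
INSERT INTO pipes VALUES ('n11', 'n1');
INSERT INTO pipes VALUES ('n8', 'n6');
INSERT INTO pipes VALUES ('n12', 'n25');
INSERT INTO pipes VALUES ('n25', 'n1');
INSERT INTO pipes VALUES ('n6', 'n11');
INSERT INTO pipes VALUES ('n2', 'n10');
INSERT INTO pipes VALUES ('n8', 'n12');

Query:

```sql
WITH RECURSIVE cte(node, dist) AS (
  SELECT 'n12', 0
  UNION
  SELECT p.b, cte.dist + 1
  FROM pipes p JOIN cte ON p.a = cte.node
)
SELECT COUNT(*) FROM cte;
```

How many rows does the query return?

3

Base: (n12, dist=0).
Iteration 1: edges from {n12} -> (n25, dist=1).
Iteration 2: edges from {n25} -> (n1, dist=2).
Iteration 3: no outgoing edges from {n1}; recursion stops.
Total rows emitted: 3.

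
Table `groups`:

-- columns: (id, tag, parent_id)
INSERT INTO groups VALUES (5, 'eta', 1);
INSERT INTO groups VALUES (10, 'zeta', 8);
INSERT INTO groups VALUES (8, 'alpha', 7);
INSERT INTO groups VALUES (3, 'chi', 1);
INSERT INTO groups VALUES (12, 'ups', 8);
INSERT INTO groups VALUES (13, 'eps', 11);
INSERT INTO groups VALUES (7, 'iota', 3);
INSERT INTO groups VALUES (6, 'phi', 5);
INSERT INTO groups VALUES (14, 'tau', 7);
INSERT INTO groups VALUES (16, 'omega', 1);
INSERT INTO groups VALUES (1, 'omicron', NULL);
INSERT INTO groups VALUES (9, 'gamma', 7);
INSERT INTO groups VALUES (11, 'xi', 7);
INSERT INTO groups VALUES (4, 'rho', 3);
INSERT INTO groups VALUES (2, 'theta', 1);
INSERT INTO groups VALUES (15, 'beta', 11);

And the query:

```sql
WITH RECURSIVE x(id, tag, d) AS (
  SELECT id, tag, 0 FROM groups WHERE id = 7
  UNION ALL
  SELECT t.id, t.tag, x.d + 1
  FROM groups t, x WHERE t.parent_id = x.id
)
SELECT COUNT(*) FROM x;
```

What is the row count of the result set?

9

Base: id=7 (iota) at d 0.
Iteration 1: rows with parent_id in {7} -> alpha (id 8, d 1), gamma (id 9, d 1), xi (id 11, d 1), tau (id 14, d 1).
Iteration 2: rows with parent_id in {8,9,11,14} -> zeta (id 10, d 2), ups (id 12, d 2), eps (id 13, d 2), beta (id 15, d 2).
Iteration 3: no rows with parent_id in {10,12,13,15}; recursion stops.
Total rows emitted: 9.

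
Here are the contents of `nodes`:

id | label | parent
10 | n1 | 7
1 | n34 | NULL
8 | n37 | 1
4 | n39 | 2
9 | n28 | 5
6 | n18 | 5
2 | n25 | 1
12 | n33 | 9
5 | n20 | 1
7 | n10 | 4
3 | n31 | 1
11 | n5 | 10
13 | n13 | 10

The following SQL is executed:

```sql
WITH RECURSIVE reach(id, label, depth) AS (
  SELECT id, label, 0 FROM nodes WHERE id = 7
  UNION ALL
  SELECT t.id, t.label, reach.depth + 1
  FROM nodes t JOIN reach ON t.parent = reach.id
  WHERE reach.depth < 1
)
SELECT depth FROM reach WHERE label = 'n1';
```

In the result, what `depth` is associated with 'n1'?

1

Base: id=7 (n10) at depth 0.
Iteration 1: rows with parent in {7} -> n1 (id 10, depth 1).
Iteration 2: depth < 1 fails for all current rows; recursion stops.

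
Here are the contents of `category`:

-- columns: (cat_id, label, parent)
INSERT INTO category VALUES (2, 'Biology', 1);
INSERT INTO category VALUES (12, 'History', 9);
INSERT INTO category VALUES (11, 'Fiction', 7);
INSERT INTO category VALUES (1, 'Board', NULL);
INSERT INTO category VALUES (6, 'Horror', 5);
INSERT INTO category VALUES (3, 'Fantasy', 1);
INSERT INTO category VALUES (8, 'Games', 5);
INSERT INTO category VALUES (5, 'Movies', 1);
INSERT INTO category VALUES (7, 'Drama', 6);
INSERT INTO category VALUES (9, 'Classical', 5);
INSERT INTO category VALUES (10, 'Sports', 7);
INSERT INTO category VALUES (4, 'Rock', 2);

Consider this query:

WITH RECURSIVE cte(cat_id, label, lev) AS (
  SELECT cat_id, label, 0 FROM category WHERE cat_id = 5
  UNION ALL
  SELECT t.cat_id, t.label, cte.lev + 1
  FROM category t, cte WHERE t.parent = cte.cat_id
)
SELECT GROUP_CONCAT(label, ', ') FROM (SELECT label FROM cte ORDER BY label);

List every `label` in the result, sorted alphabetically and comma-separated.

Base: cat_id=5 (Movies) at lev 0.
Iteration 1: rows with parent in {5} -> Horror (id 6, lev 1), Games (id 8, lev 1), Classical (id 9, lev 1).
Iteration 2: rows with parent in {6,8,9} -> Drama (id 7, lev 2), History (id 12, lev 2).
Iteration 3: rows with parent in {7,12} -> Sports (id 10, lev 3), Fiction (id 11, lev 3).
Iteration 4: no rows with parent in {10,11}; recursion stops.

Classical, Drama, Fiction, Games, History, Horror, Movies, Sports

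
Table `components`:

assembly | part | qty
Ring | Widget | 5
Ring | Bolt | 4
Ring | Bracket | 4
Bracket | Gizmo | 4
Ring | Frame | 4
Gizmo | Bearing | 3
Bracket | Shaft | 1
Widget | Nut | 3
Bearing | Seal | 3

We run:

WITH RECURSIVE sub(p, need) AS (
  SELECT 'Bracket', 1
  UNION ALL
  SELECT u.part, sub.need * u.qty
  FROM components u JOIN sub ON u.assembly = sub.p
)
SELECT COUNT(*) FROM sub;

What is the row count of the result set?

Base: (Bracket, need=1).
Iteration 1: components of {Bracket} -> Gizmo = 1*4 = 4, Shaft = 1*1 = 1.
Iteration 2: components of {Gizmo,Shaft} -> Bearing = 4*3 = 12.
Iteration 3: components of {Bearing} -> Seal = 12*3 = 36.
Iteration 4: no further components; recursion stops.
Total rows emitted: 5.

5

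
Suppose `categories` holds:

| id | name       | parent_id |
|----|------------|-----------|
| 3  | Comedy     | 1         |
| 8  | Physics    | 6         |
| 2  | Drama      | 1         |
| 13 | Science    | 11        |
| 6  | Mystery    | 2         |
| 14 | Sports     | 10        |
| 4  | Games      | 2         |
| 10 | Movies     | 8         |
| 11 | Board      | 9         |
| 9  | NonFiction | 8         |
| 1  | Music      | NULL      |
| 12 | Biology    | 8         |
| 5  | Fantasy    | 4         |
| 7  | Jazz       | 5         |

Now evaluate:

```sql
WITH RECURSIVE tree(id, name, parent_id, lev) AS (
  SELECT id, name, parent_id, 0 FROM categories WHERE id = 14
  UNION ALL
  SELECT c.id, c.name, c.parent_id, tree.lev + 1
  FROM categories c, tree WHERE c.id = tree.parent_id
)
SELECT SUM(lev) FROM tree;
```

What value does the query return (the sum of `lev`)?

Base: id=14 (Sports), parent_id=10, lev 0.
Iteration 1: join on id=10 -> Movies (id 10, parent_id=8, lev 1).
Iteration 2: join on id=8 -> Physics (id 8, parent_id=6, lev 2).
Iteration 3: join on id=6 -> Mystery (id 6, parent_id=2, lev 3).
Iteration 4: join on id=2 -> Drama (id 2, parent_id=1, lev 4).
Iteration 5: join on id=1 -> Music (id 1, parent_id=NULL, lev 5).
Iteration 6: parent_id is NULL; no match; recursion stops.
SUM(lev) = 0 + 1 + 2 + 3 + 4 + 5 = 15.

15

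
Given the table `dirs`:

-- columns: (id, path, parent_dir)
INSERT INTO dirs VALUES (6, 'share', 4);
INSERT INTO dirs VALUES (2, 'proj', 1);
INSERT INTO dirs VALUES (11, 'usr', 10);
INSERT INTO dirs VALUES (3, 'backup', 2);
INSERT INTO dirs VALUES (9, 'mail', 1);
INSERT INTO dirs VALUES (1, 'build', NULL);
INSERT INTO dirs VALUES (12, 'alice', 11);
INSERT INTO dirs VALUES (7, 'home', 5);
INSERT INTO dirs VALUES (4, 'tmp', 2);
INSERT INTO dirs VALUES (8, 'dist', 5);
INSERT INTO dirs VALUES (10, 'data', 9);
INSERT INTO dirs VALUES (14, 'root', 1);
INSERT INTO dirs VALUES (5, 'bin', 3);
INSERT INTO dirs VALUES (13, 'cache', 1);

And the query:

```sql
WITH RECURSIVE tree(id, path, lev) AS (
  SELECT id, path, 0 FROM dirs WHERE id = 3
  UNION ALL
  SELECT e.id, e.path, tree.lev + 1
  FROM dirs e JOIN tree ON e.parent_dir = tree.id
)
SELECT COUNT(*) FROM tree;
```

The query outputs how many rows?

Base: id=3 (backup) at lev 0.
Iteration 1: rows with parent_dir in {3} -> bin (id 5, lev 1).
Iteration 2: rows with parent_dir in {5} -> home (id 7, lev 2), dist (id 8, lev 2).
Iteration 3: no rows with parent_dir in {7,8}; recursion stops.
Total rows emitted: 4.

4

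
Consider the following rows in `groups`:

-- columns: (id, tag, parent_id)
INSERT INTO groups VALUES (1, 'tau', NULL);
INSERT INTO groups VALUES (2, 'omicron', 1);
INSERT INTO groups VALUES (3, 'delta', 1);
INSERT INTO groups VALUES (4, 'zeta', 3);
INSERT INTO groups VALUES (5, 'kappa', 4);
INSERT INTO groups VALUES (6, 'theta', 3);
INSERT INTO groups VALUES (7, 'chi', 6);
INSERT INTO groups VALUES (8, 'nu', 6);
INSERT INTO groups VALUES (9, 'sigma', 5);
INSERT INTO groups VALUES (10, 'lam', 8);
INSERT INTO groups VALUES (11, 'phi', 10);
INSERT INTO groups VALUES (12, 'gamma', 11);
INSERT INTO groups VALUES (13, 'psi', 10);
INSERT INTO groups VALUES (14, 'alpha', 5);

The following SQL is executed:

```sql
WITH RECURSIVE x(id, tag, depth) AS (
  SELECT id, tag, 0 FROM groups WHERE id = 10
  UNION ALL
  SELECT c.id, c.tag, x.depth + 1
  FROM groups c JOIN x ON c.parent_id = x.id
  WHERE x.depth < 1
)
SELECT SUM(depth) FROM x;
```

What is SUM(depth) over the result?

2

Base: id=10 (lam) at depth 0.
Iteration 1: rows with parent_id in {10} -> phi (id 11, depth 1), psi (id 13, depth 1).
Iteration 2: depth < 1 fails for all current rows; recursion stops.
SUM(depth) = 0 + 1 + 1 = 2.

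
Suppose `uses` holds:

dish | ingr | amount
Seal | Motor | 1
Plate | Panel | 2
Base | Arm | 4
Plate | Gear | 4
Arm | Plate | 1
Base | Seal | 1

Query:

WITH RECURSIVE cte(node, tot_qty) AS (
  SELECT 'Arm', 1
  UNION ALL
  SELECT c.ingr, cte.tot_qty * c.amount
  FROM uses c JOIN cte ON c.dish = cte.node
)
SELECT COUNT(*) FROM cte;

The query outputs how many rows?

4

Base: (Arm, tot_qty=1).
Iteration 1: components of {Arm} -> Plate = 1*1 = 1.
Iteration 2: components of {Plate} -> Gear = 1*4 = 4, Panel = 1*2 = 2.
Iteration 3: no further components; recursion stops.
Total rows emitted: 4.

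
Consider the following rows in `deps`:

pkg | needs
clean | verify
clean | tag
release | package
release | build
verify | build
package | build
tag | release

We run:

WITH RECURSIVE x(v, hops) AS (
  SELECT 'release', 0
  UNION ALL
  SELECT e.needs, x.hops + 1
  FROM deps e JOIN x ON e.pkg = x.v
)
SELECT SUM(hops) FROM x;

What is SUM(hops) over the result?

Base: (release, hops=0).
Iteration 1: edges from {release} -> (build, hops=1), (package, hops=1).
Iteration 2: edges from {build,package} -> (build, hops=2).
Iteration 3: no outgoing edges from {build}; recursion stops.
SUM(hops) = 0 + 1 + 1 + 2 = 4.

4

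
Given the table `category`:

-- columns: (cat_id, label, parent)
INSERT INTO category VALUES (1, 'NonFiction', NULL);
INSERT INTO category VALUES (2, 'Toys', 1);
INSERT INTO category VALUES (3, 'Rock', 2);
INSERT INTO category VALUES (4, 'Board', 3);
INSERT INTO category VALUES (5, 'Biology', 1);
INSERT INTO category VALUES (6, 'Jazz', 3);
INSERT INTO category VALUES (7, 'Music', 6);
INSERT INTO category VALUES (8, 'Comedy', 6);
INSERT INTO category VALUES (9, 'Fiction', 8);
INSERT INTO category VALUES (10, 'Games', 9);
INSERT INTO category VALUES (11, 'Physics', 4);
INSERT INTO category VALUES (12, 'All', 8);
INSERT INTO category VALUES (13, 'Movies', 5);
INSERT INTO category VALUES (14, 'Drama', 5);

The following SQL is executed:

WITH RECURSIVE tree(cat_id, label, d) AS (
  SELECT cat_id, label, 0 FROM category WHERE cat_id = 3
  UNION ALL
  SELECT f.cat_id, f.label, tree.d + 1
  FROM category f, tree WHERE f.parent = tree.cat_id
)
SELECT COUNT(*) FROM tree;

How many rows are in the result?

Base: cat_id=3 (Rock) at d 0.
Iteration 1: rows with parent in {3} -> Board (id 4, d 1), Jazz (id 6, d 1).
Iteration 2: rows with parent in {4,6} -> Music (id 7, d 2), Comedy (id 8, d 2), Physics (id 11, d 2).
Iteration 3: rows with parent in {7,8,11} -> Fiction (id 9, d 3), All (id 12, d 3).
Iteration 4: rows with parent in {9,12} -> Games (id 10, d 4).
Iteration 5: no rows with parent in {10}; recursion stops.
Total rows emitted: 9.

9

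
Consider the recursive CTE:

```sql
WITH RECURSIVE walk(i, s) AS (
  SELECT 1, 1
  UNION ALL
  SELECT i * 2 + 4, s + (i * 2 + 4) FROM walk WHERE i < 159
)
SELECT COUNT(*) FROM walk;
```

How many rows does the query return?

7

Base: i=1, s=1.
Iteration 1: 1 < 159 holds -> i = 1 * 2 + 4 = 6, s = 1 + 6 = 7.
Iteration 2: 6 < 159 holds -> i = 6 * 2 + 4 = 16, s = 7 + 16 = 23.
Iteration 3: 16 < 159 holds -> i = 16 * 2 + 4 = 36, s = 23 + 36 = 59.
Iteration 4: 36 < 159 holds -> i = 36 * 2 + 4 = 76, s = 59 + 76 = 135.
Iteration 5: 76 < 159 holds -> i = 76 * 2 + 4 = 156, s = 135 + 156 = 291.
Iteration 6: 156 < 159 holds -> i = 156 * 2 + 4 = 316, s = 291 + 316 = 607.
Iteration 7: 316 < 159 fails; recursion stops.
Total rows emitted: 7.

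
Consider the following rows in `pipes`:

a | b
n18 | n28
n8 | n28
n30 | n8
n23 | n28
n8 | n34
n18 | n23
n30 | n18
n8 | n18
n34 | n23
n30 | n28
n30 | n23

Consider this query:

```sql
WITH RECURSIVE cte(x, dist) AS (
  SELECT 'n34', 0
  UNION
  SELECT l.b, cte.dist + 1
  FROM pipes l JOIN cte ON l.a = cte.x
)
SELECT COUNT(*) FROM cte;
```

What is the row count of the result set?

3

Base: (n34, dist=0).
Iteration 1: edges from {n34} -> (n23, dist=1).
Iteration 2: edges from {n23} -> (n28, dist=2).
Iteration 3: no outgoing edges from {n28}; recursion stops.
Total rows emitted: 3.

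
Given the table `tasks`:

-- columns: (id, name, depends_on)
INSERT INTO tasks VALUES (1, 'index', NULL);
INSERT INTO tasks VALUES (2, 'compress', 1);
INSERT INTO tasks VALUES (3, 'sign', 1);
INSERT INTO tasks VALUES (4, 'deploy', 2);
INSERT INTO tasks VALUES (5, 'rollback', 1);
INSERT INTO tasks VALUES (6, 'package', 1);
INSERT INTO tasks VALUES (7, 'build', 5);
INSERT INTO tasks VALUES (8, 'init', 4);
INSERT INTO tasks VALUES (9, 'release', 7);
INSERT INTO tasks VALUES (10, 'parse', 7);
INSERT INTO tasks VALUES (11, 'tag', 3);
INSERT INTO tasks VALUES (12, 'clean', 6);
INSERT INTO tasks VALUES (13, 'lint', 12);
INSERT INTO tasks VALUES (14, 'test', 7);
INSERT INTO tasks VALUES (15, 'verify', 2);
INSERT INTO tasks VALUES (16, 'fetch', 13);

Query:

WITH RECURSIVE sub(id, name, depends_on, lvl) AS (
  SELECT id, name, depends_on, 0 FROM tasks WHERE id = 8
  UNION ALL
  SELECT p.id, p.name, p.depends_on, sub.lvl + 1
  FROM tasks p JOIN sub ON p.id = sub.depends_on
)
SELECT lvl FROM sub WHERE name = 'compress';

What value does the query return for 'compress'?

Base: id=8 (init), depends_on=4, lvl 0.
Iteration 1: join on id=4 -> deploy (id 4, depends_on=2, lvl 1).
Iteration 2: join on id=2 -> compress (id 2, depends_on=1, lvl 2).
Iteration 3: join on id=1 -> index (id 1, depends_on=NULL, lvl 3).
Iteration 4: depends_on is NULL; no match; recursion stops.

2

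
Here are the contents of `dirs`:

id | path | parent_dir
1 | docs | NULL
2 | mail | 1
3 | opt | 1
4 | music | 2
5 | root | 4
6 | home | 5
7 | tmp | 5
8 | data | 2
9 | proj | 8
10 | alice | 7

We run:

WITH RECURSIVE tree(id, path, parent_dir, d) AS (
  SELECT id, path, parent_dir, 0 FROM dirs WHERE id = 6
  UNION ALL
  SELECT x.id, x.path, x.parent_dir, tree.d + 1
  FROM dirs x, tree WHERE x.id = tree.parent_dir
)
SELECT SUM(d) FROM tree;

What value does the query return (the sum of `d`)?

10

Base: id=6 (home), parent_dir=5, d 0.
Iteration 1: join on id=5 -> root (id 5, parent_dir=4, d 1).
Iteration 2: join on id=4 -> music (id 4, parent_dir=2, d 2).
Iteration 3: join on id=2 -> mail (id 2, parent_dir=1, d 3).
Iteration 4: join on id=1 -> docs (id 1, parent_dir=NULL, d 4).
Iteration 5: parent_dir is NULL; no match; recursion stops.
SUM(d) = 0 + 1 + 2 + 3 + 4 = 10.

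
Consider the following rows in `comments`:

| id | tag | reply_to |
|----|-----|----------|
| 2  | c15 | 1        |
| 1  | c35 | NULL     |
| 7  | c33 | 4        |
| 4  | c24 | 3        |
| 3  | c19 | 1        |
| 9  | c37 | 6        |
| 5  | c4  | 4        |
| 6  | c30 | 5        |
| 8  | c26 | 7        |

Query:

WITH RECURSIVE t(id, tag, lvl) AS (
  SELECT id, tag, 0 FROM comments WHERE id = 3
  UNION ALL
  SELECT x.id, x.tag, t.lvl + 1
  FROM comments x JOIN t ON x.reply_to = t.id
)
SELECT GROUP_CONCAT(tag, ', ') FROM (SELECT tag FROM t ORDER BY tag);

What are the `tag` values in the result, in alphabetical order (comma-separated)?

c19, c24, c26, c30, c33, c37, c4

Base: id=3 (c19) at lvl 0.
Iteration 1: rows with reply_to in {3} -> c24 (id 4, lvl 1).
Iteration 2: rows with reply_to in {4} -> c4 (id 5, lvl 2), c33 (id 7, lvl 2).
Iteration 3: rows with reply_to in {5,7} -> c30 (id 6, lvl 3), c26 (id 8, lvl 3).
Iteration 4: rows with reply_to in {6,8} -> c37 (id 9, lvl 4).
Iteration 5: no rows with reply_to in {9}; recursion stops.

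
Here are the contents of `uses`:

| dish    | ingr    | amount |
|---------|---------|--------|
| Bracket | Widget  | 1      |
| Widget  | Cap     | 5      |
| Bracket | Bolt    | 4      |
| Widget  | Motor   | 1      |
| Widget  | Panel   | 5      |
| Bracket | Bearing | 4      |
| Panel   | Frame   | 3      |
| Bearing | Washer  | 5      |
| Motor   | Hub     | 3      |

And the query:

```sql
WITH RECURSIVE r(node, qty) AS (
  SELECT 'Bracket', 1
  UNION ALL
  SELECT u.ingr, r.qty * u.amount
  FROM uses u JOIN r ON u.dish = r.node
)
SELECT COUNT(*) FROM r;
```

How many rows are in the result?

10

Base: (Bracket, qty=1).
Iteration 1: components of {Bracket} -> Bearing = 1*4 = 4, Bolt = 1*4 = 4, Widget = 1*1 = 1.
Iteration 2: components of {Bearing,Bolt,Widget} -> Cap = 1*5 = 5, Motor = 1*1 = 1, Panel = 1*5 = 5, Washer = 4*5 = 20.
Iteration 3: components of {Cap,Motor,Panel,Washer} -> Frame = 5*3 = 15, Hub = 1*3 = 3.
Iteration 4: no further components; recursion stops.
Total rows emitted: 10.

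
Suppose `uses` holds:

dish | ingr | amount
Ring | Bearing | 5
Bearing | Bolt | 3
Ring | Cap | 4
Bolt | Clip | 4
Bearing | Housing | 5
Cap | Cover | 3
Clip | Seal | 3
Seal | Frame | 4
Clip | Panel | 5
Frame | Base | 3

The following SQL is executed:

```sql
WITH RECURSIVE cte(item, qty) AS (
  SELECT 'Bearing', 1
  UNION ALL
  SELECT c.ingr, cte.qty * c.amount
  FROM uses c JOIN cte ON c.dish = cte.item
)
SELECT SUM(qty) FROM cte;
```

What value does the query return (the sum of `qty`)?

693

Base: (Bearing, qty=1).
Iteration 1: components of {Bearing} -> Bolt = 1*3 = 3, Housing = 1*5 = 5.
Iteration 2: components of {Bolt,Housing} -> Clip = 3*4 = 12.
Iteration 3: components of {Clip} -> Panel = 12*5 = 60, Seal = 12*3 = 36.
Iteration 4: components of {Panel,Seal} -> Frame = 36*4 = 144.
Iteration 5: components of {Frame} -> Base = 144*3 = 432.
Iteration 6: no further components; recursion stops.
SUM(qty) = 1 + 3 + 5 + 12 + 36 + 60 + 144 + 432 = 693.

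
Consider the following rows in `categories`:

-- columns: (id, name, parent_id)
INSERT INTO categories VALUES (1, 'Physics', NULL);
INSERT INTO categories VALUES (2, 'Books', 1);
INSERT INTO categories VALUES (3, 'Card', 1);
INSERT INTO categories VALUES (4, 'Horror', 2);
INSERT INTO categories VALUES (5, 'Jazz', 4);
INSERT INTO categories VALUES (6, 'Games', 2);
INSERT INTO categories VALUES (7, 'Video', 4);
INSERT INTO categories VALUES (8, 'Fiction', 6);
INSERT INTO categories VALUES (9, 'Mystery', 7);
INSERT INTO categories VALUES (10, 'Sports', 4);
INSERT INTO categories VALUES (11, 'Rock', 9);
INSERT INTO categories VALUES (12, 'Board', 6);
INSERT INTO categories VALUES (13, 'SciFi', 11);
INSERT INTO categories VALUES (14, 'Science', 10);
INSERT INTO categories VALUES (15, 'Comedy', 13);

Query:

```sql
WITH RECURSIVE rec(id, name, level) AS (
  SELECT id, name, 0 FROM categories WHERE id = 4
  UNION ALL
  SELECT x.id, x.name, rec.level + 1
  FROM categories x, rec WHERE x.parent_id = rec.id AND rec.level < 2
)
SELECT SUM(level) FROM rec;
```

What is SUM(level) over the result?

Base: id=4 (Horror) at level 0.
Iteration 1: rows with parent_id in {4} -> Jazz (id 5, level 1), Video (id 7, level 1), Sports (id 10, level 1).
Iteration 2: rows with parent_id in {5,7,10} -> Mystery (id 9, level 2), Science (id 14, level 2).
Iteration 3: level < 2 fails for all current rows; recursion stops.
SUM(level) = 0 + 1 + 1 + 1 + 2 + 2 = 7.

7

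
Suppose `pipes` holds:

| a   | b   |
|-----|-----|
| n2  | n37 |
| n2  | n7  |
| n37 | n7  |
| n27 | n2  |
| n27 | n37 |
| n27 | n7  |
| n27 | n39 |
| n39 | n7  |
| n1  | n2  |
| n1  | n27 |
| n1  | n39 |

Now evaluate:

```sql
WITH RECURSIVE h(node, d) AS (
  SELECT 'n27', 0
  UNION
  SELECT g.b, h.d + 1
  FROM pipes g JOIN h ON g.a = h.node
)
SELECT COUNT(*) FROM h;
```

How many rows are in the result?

Base: (n27, d=0).
Iteration 1: edges from {n27} -> (n2, d=1), (n37, d=1), (n39, d=1), (n7, d=1).
Iteration 2: edges from {n2,n37,n39,n7} -> (n37, d=2), (n7, d=2). [UNION drops 2 duplicate row(s)]
Iteration 3: edges from {n37,n7} -> (n7, d=3).
Iteration 4: no outgoing edges from {n7}; recursion stops.
Total rows emitted: 8.

8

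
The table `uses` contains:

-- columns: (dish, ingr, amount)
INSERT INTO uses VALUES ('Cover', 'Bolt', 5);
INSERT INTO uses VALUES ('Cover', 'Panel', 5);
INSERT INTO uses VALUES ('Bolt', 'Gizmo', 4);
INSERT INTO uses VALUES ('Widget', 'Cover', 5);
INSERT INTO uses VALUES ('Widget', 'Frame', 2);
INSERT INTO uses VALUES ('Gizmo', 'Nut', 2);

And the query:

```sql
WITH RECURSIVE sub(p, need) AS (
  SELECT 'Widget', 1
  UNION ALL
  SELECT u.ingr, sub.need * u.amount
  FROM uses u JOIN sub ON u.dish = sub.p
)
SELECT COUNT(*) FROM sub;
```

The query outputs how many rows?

Base: (Widget, need=1).
Iteration 1: components of {Widget} -> Cover = 1*5 = 5, Frame = 1*2 = 2.
Iteration 2: components of {Cover,Frame} -> Bolt = 5*5 = 25, Panel = 5*5 = 25.
Iteration 3: components of {Bolt,Panel} -> Gizmo = 25*4 = 100.
Iteration 4: components of {Gizmo} -> Nut = 100*2 = 200.
Iteration 5: no further components; recursion stops.
Total rows emitted: 7.

7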